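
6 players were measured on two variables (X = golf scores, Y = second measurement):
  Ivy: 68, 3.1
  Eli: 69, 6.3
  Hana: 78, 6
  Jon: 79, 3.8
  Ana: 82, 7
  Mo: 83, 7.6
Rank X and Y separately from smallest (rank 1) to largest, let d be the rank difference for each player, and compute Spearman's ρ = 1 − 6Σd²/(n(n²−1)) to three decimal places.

0.771

Ranks of variable 1: 1, 2, 3, 4, 5, 6
Ranks of variable 2: 1, 4, 3, 2, 5, 6
d = r₁ − r₂: 0, -2, 0, 2, 0, 0
d²: 0, 4, 0, 4, 0, 0; Σd² = 8
ρ = 1 − 6·8/(6·35) = 1 − 48/210 = 0.771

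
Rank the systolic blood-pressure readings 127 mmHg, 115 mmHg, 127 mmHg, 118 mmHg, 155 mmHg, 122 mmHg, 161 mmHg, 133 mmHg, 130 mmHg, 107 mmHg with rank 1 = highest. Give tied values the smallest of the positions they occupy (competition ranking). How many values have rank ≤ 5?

6

Sorted (descending): 161, 155, 133, 130, 127, 127, 122, 118, 115, 107
The 2 values of 127 occupy positions 5–6 → each gets rank 5.
Ranks ≤ 5: {1, 2, 3, 4, 5, 5} → 6 values.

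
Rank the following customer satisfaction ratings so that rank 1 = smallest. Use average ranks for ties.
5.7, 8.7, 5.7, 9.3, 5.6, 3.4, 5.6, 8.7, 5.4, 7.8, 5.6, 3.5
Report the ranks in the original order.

Sorted (ascending): 3.4, 3.5, 5.4, 5.6, 5.6, 5.6, 5.7, 5.7, 7.8, 8.7, 8.7, 9.3
The 3 values of 5.6 occupy positions 4–6 → average rank 5.
The 2 values of 5.7 occupy positions 7–8 → average rank (7+8)/2 = 7.5.
The 2 values of 8.7 occupy positions 10–11 → average rank (10+11)/2 = 10.5.

7.5, 10.5, 7.5, 12, 5, 1, 5, 10.5, 3, 9, 5, 2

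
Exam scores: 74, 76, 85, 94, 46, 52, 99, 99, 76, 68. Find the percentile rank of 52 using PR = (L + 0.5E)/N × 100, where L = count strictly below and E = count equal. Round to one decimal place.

15.0

N = 10.
Strictly below 52: 1. Equal to 52: 1.
PR = (1 + 0.5·1)/10 × 100 = 15.0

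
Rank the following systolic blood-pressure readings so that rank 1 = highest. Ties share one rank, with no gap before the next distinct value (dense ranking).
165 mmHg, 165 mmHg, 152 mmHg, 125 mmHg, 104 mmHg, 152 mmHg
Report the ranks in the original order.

Sorted (descending): 165, 165, 152, 152, 125, 104
The 2 values of 165 share dense rank 1.
The 2 values of 152 share dense rank 2.
Remaining distinct values take the next consecutive integers.

1, 1, 2, 3, 4, 2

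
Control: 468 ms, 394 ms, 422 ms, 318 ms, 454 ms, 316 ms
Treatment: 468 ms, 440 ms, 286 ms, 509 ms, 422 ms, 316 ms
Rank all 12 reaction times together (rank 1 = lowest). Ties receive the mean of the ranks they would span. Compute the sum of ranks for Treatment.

40.5

Sorted (ascending): 286, 316, 316, 318, 394, 422, 422, 440, 454, 468, 468, 509
The 2 values of 316 occupy positions 2–3 → average rank (2+3)/2 = 2.5.
The 2 values of 422 occupy positions 6–7 → average rank (6+7)/2 = 6.5.
The 2 values of 468 occupy positions 10–11 → average rank (10+11)/2 = 10.5.
Treatment values → pooled ranks: 468→10.5, 440→8, 286→1, 509→12, 422→6.5, 316→2.5
Rank sum = 10.5 + 8 + 1 + 12 + 6.5 + 2.5 = 40.5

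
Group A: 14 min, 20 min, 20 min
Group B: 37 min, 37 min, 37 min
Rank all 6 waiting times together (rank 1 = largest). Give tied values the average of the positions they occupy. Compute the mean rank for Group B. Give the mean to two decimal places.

2.00

Sorted (descending): 37, 37, 37, 20, 20, 14
The 3 values of 37 occupy positions 1–3 → average rank 2.
The 2 values of 20 occupy positions 4–5 → average rank (4+5)/2 = 4.5.
Group B values → pooled ranks: 37→2, 37→2, 37→2
Mean rank = (2 + 2 + 2) / 3 = 2.00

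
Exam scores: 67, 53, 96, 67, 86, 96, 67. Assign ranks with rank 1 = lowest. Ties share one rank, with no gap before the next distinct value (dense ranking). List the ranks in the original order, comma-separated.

2, 1, 4, 2, 3, 4, 2

Sorted (ascending): 53, 67, 67, 67, 86, 96, 96
The 3 values of 67 share dense rank 2.
The 2 values of 96 share dense rank 4.
Remaining distinct values take the next consecutive integers.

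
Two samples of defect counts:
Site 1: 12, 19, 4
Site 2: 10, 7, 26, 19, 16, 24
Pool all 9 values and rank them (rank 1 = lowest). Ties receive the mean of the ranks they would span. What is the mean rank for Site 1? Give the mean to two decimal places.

3.83

Sorted (ascending): 4, 7, 10, 12, 16, 19, 19, 24, 26
The 2 values of 19 occupy positions 6–7 → average rank (6+7)/2 = 6.5.
Site 1 values → pooled ranks: 12→4, 19→6.5, 4→1
Mean rank = (4 + 6.5 + 1) / 3 = 3.83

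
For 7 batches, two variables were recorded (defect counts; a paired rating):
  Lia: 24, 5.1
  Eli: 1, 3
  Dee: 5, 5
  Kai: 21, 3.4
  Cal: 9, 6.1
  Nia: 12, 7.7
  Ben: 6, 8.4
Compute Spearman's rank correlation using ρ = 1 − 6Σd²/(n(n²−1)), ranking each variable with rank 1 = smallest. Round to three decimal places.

0.214

Ranks of variable 1: 7, 1, 2, 6, 4, 5, 3
Ranks of variable 2: 4, 1, 3, 2, 5, 6, 7
d = r₁ − r₂: 3, 0, -1, 4, -1, -1, -4
d²: 9, 0, 1, 16, 1, 1, 16; Σd² = 44
ρ = 1 − 6·44/(7·48) = 1 − 264/336 = 0.214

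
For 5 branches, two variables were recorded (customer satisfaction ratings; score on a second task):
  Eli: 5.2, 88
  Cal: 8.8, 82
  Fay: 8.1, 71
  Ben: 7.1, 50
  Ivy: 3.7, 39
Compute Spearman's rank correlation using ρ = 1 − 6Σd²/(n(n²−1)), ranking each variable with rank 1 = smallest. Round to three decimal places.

Ranks of variable 1: 2, 5, 4, 3, 1
Ranks of variable 2: 5, 4, 3, 2, 1
d = r₁ − r₂: -3, 1, 1, 1, 0
d²: 9, 1, 1, 1, 0; Σd² = 12
ρ = 1 − 6·12/(5·24) = 1 − 72/120 = 0.400

0.400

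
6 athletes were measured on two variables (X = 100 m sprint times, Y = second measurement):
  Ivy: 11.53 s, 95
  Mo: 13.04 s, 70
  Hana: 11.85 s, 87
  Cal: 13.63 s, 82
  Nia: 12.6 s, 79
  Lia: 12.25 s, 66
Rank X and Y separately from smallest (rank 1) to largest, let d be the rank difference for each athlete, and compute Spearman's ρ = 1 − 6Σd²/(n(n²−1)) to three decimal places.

Ranks of variable 1: 1, 5, 2, 6, 4, 3
Ranks of variable 2: 6, 2, 5, 4, 3, 1
d = r₁ − r₂: -5, 3, -3, 2, 1, 2
d²: 25, 9, 9, 4, 1, 4; Σd² = 52
ρ = 1 − 6·52/(6·35) = 1 − 312/210 = -0.486

-0.486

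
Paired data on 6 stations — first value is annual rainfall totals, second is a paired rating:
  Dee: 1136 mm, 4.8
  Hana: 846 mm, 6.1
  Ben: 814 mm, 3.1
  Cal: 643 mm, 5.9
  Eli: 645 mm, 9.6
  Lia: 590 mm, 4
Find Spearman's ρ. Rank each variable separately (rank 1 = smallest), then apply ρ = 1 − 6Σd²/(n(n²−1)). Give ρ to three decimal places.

Ranks of variable 1: 6, 5, 4, 2, 3, 1
Ranks of variable 2: 3, 5, 1, 4, 6, 2
d = r₁ − r₂: 3, 0, 3, -2, -3, -1
d²: 9, 0, 9, 4, 9, 1; Σd² = 32
ρ = 1 − 6·32/(6·35) = 1 − 192/210 = 0.086

0.086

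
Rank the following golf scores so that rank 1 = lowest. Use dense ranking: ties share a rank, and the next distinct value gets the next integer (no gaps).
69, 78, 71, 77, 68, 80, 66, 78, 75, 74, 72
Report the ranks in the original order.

Sorted (ascending): 66, 68, 69, 71, 72, 74, 75, 77, 78, 78, 80
The 2 values of 78 share dense rank 9.
Remaining distinct values take the next consecutive integers.

3, 9, 4, 8, 2, 10, 1, 9, 7, 6, 5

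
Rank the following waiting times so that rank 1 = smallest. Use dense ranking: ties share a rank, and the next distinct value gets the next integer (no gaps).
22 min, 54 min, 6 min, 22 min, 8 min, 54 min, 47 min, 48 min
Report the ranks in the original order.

3, 6, 1, 3, 2, 6, 4, 5

Sorted (ascending): 6, 8, 22, 22, 47, 48, 54, 54
The 2 values of 22 share dense rank 3.
The 2 values of 54 share dense rank 6.
Remaining distinct values take the next consecutive integers.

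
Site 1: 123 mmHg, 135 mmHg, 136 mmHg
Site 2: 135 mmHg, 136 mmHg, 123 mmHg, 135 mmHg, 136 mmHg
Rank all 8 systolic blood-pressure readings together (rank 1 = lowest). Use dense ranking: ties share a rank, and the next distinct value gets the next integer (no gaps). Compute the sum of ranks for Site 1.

6

Sorted (ascending): 123, 123, 135, 135, 135, 136, 136, 136
The 2 values of 123 share dense rank 1.
The 3 values of 135 share dense rank 2.
The 3 values of 136 share dense rank 3.
Site 1 values → pooled ranks: 123→1, 135→2, 136→3
Rank sum = 1 + 2 + 3 = 6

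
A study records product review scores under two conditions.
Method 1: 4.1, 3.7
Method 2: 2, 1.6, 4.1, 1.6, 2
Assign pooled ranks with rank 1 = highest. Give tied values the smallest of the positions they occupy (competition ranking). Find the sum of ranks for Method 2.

21

Sorted (descending): 4.1, 4.1, 3.7, 2, 2, 1.6, 1.6
The 2 values of 4.1 occupy positions 1–2 → each gets rank 1.
The 2 values of 2 occupy positions 4–5 → each gets rank 4.
The 2 values of 1.6 occupy positions 6–7 → each gets rank 6.
Method 2 values → pooled ranks: 2→4, 1.6→6, 4.1→1, 1.6→6, 2→4
Rank sum = 4 + 6 + 1 + 6 + 4 = 21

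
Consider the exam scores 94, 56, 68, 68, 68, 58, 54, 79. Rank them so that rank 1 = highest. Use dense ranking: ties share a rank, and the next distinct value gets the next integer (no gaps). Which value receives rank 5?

Sorted (descending): 94, 79, 68, 68, 68, 58, 56, 54
The 3 values of 68 share dense rank 3.
Remaining distinct values take the next consecutive integers.
Rank 5 → value 56.

56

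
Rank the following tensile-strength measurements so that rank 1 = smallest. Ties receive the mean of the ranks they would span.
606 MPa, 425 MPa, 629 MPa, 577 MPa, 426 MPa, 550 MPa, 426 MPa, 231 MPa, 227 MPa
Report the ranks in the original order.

Sorted (ascending): 227, 231, 425, 426, 426, 550, 577, 606, 629
The 2 values of 426 occupy positions 4–5 → average rank (4+5)/2 = 4.5.

8, 3, 9, 7, 4.5, 6, 4.5, 2, 1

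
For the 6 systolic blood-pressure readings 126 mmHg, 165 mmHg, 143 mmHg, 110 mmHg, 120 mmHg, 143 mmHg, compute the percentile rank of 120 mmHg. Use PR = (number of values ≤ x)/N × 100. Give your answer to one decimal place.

N = 6.
Strictly below 120: 1. Equal to 120: 1.
PR = 2/6 × 100 = 33.3

33.3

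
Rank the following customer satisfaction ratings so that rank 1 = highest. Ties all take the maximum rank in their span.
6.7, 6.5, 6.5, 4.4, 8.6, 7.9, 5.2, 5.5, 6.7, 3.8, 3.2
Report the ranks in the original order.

4, 6, 6, 9, 1, 2, 8, 7, 4, 10, 11

Sorted (descending): 8.6, 7.9, 6.7, 6.7, 6.5, 6.5, 5.5, 5.2, 4.4, 3.8, 3.2
The 2 values of 6.7 occupy positions 3–4 → each gets rank 4.
The 2 values of 6.5 occupy positions 5–6 → each gets rank 6.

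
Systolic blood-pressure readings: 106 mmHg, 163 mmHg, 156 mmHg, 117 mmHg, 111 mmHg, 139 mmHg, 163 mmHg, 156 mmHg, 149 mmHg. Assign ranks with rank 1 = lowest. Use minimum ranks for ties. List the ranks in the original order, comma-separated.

1, 8, 6, 3, 2, 4, 8, 6, 5

Sorted (ascending): 106, 111, 117, 139, 149, 156, 156, 163, 163
The 2 values of 156 occupy positions 6–7 → each gets rank 6.
The 2 values of 163 occupy positions 8–9 → each gets rank 8.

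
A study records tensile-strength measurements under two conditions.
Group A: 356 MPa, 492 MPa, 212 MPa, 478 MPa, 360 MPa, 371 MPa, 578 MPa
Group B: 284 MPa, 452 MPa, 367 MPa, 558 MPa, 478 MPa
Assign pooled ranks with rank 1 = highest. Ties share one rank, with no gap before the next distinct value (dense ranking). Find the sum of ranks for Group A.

42

Sorted (descending): 578, 558, 492, 478, 478, 452, 371, 367, 360, 356, 284, 212
The 2 values of 478 share dense rank 4.
Remaining distinct values take the next consecutive integers.
Group A values → pooled ranks: 356→9, 492→3, 212→11, 478→4, 360→8, 371→6, 578→1
Rank sum = 9 + 3 + 11 + 4 + 8 + 6 + 1 = 42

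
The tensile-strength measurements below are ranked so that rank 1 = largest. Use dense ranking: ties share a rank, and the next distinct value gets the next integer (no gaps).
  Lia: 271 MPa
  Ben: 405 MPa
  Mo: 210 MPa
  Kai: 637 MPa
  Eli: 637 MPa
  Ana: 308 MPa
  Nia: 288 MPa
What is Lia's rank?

Sorted (descending): 637, 637, 405, 308, 288, 271, 210
The 2 values of 637 share dense rank 1.
Remaining distinct values take the next consecutive integers.
Lia has value 271 MPa → rank 5.

5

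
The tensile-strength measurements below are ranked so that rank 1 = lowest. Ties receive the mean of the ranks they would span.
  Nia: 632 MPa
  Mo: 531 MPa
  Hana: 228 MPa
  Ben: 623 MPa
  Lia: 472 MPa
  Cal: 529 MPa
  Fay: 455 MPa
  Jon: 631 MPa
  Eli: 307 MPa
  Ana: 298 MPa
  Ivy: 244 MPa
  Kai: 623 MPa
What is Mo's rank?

8

Sorted (ascending): 228, 244, 298, 307, 455, 472, 529, 531, 623, 623, 631, 632
The 2 values of 623 occupy positions 9–10 → average rank (9+10)/2 = 9.5.
Mo has value 531 MPa → rank 8.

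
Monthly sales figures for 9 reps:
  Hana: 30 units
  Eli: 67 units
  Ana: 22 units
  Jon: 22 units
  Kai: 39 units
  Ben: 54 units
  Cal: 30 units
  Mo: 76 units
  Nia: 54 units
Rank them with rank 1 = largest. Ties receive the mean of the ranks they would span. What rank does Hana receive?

6.5

Sorted (descending): 76, 67, 54, 54, 39, 30, 30, 22, 22
The 2 values of 54 occupy positions 3–4 → average rank (3+4)/2 = 3.5.
The 2 values of 30 occupy positions 6–7 → average rank (6+7)/2 = 6.5.
The 2 values of 22 occupy positions 8–9 → average rank (8+9)/2 = 8.5.
Hana has value 30 units → rank 6.5.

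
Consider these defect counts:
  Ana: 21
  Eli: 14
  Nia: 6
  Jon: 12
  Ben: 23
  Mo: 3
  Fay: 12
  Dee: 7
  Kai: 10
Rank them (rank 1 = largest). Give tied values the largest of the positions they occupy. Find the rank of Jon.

Sorted (descending): 23, 21, 14, 12, 12, 10, 7, 6, 3
The 2 values of 12 occupy positions 4–5 → each gets rank 5.
Jon has value 12 → rank 5.

5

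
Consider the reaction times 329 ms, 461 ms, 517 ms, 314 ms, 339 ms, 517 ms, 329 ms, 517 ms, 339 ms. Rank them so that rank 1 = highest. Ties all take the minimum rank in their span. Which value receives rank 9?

Sorted (descending): 517, 517, 517, 461, 339, 339, 329, 329, 314
The 3 values of 517 occupy positions 1–3 → each gets rank 1.
The 2 values of 339 occupy positions 5–6 → each gets rank 5.
The 2 values of 329 occupy positions 7–8 → each gets rank 7.
Rank 9 → value 314.

314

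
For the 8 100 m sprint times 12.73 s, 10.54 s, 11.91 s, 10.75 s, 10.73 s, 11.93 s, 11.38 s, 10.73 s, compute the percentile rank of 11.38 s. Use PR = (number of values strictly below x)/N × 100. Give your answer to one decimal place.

N = 8.
Strictly below 11.38: 4. Equal to 11.38: 1.
PR = 4/8 × 100 = 50.0

50.0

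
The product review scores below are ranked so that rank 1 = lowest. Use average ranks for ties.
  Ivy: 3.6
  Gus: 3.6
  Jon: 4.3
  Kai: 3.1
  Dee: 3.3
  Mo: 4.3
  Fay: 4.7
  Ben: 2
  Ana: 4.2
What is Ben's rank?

1

Sorted (ascending): 2, 3.1, 3.3, 3.6, 3.6, 4.2, 4.3, 4.3, 4.7
The 2 values of 3.6 occupy positions 4–5 → average rank (4+5)/2 = 4.5.
The 2 values of 4.3 occupy positions 7–8 → average rank (7+8)/2 = 7.5.
Ben has value 2 → rank 1.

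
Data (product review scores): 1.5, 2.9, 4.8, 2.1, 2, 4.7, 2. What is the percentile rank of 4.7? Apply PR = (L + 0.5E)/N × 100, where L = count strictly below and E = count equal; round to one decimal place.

N = 7.
Strictly below 4.7: 5. Equal to 4.7: 1.
PR = (5 + 0.5·1)/7 × 100 = 78.6

78.6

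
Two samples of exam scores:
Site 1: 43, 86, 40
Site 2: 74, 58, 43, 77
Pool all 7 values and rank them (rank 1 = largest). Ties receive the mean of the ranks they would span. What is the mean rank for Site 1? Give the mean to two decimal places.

4.50

Sorted (descending): 86, 77, 74, 58, 43, 43, 40
The 2 values of 43 occupy positions 5–6 → average rank (5+6)/2 = 5.5.
Site 1 values → pooled ranks: 43→5.5, 86→1, 40→7
Mean rank = (5.5 + 1 + 7) / 3 = 4.50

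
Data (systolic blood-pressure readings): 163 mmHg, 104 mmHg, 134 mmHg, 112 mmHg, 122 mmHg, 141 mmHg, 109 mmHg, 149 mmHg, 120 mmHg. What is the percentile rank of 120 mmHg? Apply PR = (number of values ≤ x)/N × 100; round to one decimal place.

N = 9.
Strictly below 120: 3. Equal to 120: 1.
PR = 4/9 × 100 = 44.4

44.4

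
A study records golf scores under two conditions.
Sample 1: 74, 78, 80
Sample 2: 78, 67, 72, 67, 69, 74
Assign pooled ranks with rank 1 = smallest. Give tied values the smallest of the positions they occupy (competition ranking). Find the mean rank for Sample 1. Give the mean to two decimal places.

Sorted (ascending): 67, 67, 69, 72, 74, 74, 78, 78, 80
The 2 values of 67 occupy positions 1–2 → each gets rank 1.
The 2 values of 74 occupy positions 5–6 → each gets rank 5.
The 2 values of 78 occupy positions 7–8 → each gets rank 7.
Sample 1 values → pooled ranks: 74→5, 78→7, 80→9
Mean rank = (5 + 7 + 9) / 3 = 7.00

7.00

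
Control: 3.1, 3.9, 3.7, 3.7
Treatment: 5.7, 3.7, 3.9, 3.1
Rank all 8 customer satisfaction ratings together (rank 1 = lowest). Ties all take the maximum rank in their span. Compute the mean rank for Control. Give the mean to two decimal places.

4.75

Sorted (ascending): 3.1, 3.1, 3.7, 3.7, 3.7, 3.9, 3.9, 5.7
The 2 values of 3.1 occupy positions 1–2 → each gets rank 2.
The 3 values of 3.7 occupy positions 3–5 → each gets rank 5.
The 2 values of 3.9 occupy positions 6–7 → each gets rank 7.
Control values → pooled ranks: 3.1→2, 3.9→7, 3.7→5, 3.7→5
Mean rank = (2 + 7 + 5 + 5) / 4 = 4.75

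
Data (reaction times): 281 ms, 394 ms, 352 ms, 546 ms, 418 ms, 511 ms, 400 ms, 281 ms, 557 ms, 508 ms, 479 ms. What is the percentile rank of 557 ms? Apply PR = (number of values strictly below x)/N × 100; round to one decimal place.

90.9

N = 11.
Strictly below 557: 10. Equal to 557: 1.
PR = 10/11 × 100 = 90.9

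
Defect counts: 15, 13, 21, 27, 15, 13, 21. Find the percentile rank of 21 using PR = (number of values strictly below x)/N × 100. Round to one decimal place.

57.1

N = 7.
Strictly below 21: 4. Equal to 21: 2.
PR = 4/7 × 100 = 57.1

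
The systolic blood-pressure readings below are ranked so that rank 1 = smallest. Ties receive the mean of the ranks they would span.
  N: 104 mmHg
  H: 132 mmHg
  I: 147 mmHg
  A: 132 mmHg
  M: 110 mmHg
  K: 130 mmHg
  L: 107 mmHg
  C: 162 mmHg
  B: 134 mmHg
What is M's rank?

3

Sorted (ascending): 104, 107, 110, 130, 132, 132, 134, 147, 162
The 2 values of 132 occupy positions 5–6 → average rank (5+6)/2 = 5.5.
M has value 110 mmHg → rank 3.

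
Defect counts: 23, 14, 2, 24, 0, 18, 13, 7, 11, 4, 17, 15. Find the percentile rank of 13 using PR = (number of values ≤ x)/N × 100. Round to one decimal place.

N = 12.
Strictly below 13: 5. Equal to 13: 1.
PR = 6/12 × 100 = 50.0

50.0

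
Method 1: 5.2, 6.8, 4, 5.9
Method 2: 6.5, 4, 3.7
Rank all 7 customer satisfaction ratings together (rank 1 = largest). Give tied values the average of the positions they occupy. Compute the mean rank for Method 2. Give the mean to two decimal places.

Sorted (descending): 6.8, 6.5, 5.9, 5.2, 4, 4, 3.7
The 2 values of 4 occupy positions 5–6 → average rank (5+6)/2 = 5.5.
Method 2 values → pooled ranks: 6.5→2, 4→5.5, 3.7→7
Mean rank = (2 + 5.5 + 7) / 3 = 4.83

4.83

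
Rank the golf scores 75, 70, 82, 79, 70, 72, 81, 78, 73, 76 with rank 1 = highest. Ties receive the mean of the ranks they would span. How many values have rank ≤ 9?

8

Sorted (descending): 82, 81, 79, 78, 76, 75, 73, 72, 70, 70
The 2 values of 70 occupy positions 9–10 → average rank (9+10)/2 = 9.5.
Ranks ≤ 9: {1, 2, 3, 4, 5, 6, 7, 8} → 8 values.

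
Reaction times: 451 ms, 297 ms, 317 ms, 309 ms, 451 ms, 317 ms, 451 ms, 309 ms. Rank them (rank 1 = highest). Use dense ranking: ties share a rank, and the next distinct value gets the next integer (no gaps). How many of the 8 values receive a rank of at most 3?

Sorted (descending): 451, 451, 451, 317, 317, 309, 309, 297
The 3 values of 451 share dense rank 1.
The 2 values of 317 share dense rank 2.
The 2 values of 309 share dense rank 3.
Remaining distinct values take the next consecutive integers.
Ranks ≤ 3: {1, 1, 1, 2, 2, 3, 3} → 7 values.

7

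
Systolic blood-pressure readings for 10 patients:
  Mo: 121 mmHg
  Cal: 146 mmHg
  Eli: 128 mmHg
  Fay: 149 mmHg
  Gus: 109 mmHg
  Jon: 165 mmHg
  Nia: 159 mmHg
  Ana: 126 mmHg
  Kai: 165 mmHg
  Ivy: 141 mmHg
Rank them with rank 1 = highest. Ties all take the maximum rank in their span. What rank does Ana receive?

8

Sorted (descending): 165, 165, 159, 149, 146, 141, 128, 126, 121, 109
The 2 values of 165 occupy positions 1–2 → each gets rank 2.
Ana has value 126 mmHg → rank 8.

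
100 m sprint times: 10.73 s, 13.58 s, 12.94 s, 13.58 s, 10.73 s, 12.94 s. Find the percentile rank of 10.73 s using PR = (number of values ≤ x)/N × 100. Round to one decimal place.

33.3

N = 6.
Strictly below 10.73: 0. Equal to 10.73: 2.
PR = 2/6 × 100 = 33.3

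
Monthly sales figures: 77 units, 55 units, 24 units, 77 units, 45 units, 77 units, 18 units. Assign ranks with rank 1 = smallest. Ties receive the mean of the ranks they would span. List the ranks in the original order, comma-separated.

Sorted (ascending): 18, 24, 45, 55, 77, 77, 77
The 3 values of 77 occupy positions 5–7 → average rank 6.

6, 4, 2, 6, 3, 6, 1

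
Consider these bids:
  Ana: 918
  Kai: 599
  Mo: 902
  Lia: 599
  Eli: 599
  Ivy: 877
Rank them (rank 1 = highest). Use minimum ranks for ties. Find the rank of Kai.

Sorted (descending): 918, 902, 877, 599, 599, 599
The 3 values of 599 occupy positions 4–6 → each gets rank 4.
Kai has value 599 → rank 4.

4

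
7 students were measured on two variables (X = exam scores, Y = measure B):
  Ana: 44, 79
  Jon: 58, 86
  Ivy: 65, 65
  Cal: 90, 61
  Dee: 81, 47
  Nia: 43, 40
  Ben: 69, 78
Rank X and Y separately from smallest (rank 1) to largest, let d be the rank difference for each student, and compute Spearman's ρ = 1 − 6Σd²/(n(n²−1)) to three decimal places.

Ranks of variable 1: 2, 3, 4, 7, 6, 1, 5
Ranks of variable 2: 6, 7, 4, 3, 2, 1, 5
d = r₁ − r₂: -4, -4, 0, 4, 4, 0, 0
d²: 16, 16, 0, 16, 16, 0, 0; Σd² = 64
ρ = 1 − 6·64/(7·48) = 1 − 384/336 = -0.143

-0.143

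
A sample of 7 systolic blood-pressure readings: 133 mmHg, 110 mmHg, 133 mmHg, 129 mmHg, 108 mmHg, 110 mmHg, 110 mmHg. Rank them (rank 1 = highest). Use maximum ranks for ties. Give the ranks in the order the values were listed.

Sorted (descending): 133, 133, 129, 110, 110, 110, 108
The 2 values of 133 occupy positions 1–2 → each gets rank 2.
The 3 values of 110 occupy positions 4–6 → each gets rank 6.

2, 6, 2, 3, 7, 6, 6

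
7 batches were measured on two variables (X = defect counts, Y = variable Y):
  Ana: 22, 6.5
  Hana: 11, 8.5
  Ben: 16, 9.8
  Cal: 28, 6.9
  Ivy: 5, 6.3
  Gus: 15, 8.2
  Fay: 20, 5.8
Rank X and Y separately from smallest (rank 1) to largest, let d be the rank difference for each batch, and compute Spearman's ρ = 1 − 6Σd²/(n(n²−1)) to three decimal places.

Ranks of variable 1: 6, 2, 4, 7, 1, 3, 5
Ranks of variable 2: 3, 6, 7, 4, 2, 5, 1
d = r₁ − r₂: 3, -4, -3, 3, -1, -2, 4
d²: 9, 16, 9, 9, 1, 4, 16; Σd² = 64
ρ = 1 − 6·64/(7·48) = 1 − 384/336 = -0.143

-0.143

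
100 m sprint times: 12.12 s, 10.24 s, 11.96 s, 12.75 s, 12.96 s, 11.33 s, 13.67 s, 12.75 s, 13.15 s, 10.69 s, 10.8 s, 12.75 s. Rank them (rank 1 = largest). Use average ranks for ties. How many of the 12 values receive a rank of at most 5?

Sorted (descending): 13.67, 13.15, 12.96, 12.75, 12.75, 12.75, 12.12, 11.96, 11.33, 10.8, 10.69, 10.24
The 3 values of 12.75 occupy positions 4–6 → average rank 5.
Ranks ≤ 5: {1, 2, 3, 5, 5, 5} → 6 values.

6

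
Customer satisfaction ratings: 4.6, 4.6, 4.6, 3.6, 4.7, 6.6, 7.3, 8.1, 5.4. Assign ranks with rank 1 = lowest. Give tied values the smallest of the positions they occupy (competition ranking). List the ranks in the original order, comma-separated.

2, 2, 2, 1, 5, 7, 8, 9, 6

Sorted (ascending): 3.6, 4.6, 4.6, 4.6, 4.7, 5.4, 6.6, 7.3, 8.1
The 3 values of 4.6 occupy positions 2–4 → each gets rank 2.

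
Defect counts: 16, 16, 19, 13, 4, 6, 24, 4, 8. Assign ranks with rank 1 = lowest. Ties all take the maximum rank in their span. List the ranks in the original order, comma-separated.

7, 7, 8, 5, 2, 3, 9, 2, 4

Sorted (ascending): 4, 4, 6, 8, 13, 16, 16, 19, 24
The 2 values of 4 occupy positions 1–2 → each gets rank 2.
The 2 values of 16 occupy positions 6–7 → each gets rank 7.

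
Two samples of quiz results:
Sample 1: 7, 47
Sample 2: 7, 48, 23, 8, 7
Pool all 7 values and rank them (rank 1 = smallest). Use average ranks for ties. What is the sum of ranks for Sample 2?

Sorted (ascending): 7, 7, 7, 8, 23, 47, 48
The 3 values of 7 occupy positions 1–3 → average rank 2.
Sample 2 values → pooled ranks: 7→2, 48→7, 23→5, 8→4, 7→2
Rank sum = 2 + 7 + 5 + 4 + 2 = 20

20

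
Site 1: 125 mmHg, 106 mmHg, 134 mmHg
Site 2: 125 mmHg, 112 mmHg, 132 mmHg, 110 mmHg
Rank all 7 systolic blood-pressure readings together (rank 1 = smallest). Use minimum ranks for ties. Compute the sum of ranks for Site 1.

Sorted (ascending): 106, 110, 112, 125, 125, 132, 134
The 2 values of 125 occupy positions 4–5 → each gets rank 4.
Site 1 values → pooled ranks: 125→4, 106→1, 134→7
Rank sum = 4 + 1 + 7 = 12

12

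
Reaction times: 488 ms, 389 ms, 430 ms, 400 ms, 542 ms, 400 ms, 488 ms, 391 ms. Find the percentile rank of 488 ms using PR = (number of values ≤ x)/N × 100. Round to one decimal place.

87.5

N = 8.
Strictly below 488: 5. Equal to 488: 2.
PR = 7/8 × 100 = 87.5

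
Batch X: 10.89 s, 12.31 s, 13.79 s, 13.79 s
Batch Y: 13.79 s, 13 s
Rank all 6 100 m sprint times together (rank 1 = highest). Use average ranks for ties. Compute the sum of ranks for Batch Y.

Sorted (descending): 13.79, 13.79, 13.79, 13, 12.31, 10.89
The 3 values of 13.79 occupy positions 1–3 → average rank 2.
Batch Y values → pooled ranks: 13.79→2, 13→4
Rank sum = 2 + 4 = 6

6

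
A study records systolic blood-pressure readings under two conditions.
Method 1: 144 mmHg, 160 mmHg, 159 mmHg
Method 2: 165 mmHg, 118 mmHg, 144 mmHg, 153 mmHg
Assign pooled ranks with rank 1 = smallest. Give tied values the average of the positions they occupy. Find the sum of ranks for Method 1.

Sorted (ascending): 118, 144, 144, 153, 159, 160, 165
The 2 values of 144 occupy positions 2–3 → average rank (2+3)/2 = 2.5.
Method 1 values → pooled ranks: 144→2.5, 160→6, 159→5
Rank sum = 2.5 + 6 + 5 = 13.5

13.5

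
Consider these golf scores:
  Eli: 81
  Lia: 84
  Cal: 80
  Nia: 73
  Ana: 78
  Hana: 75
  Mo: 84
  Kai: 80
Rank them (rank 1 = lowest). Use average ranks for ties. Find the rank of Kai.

4.5

Sorted (ascending): 73, 75, 78, 80, 80, 81, 84, 84
The 2 values of 80 occupy positions 4–5 → average rank (4+5)/2 = 4.5.
The 2 values of 84 occupy positions 7–8 → average rank (7+8)/2 = 7.5.
Kai has value 80 → rank 4.5.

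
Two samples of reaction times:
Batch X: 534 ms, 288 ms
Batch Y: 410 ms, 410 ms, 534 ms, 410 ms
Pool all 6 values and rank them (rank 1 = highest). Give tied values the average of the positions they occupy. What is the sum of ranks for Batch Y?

13.5

Sorted (descending): 534, 534, 410, 410, 410, 288
The 2 values of 534 occupy positions 1–2 → average rank (1+2)/2 = 1.5.
The 3 values of 410 occupy positions 3–5 → average rank 4.
Batch Y values → pooled ranks: 410→4, 410→4, 534→1.5, 410→4
Rank sum = 4 + 4 + 1.5 + 4 = 13.5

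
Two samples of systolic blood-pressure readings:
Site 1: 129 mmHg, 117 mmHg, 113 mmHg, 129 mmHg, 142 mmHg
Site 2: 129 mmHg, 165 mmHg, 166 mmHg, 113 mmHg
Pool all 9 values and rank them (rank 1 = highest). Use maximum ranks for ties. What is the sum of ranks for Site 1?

31

Sorted (descending): 166, 165, 142, 129, 129, 129, 117, 113, 113
The 3 values of 129 occupy positions 4–6 → each gets rank 6.
The 2 values of 113 occupy positions 8–9 → each gets rank 9.
Site 1 values → pooled ranks: 129→6, 117→7, 113→9, 129→6, 142→3
Rank sum = 6 + 7 + 9 + 6 + 3 = 31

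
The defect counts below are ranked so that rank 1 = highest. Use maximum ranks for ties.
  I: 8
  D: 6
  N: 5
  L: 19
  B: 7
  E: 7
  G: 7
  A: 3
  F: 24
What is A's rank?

9

Sorted (descending): 24, 19, 8, 7, 7, 7, 6, 5, 3
The 3 values of 7 occupy positions 4–6 → each gets rank 6.
A has value 3 → rank 9.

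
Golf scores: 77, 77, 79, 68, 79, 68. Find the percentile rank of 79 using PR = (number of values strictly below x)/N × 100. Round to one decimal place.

66.7

N = 6.
Strictly below 79: 4. Equal to 79: 2.
PR = 4/6 × 100 = 66.7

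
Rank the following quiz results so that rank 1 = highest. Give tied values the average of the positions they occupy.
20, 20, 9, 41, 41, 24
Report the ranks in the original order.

Sorted (descending): 41, 41, 24, 20, 20, 9
The 2 values of 41 occupy positions 1–2 → average rank (1+2)/2 = 1.5.
The 2 values of 20 occupy positions 4–5 → average rank (4+5)/2 = 4.5.

4.5, 4.5, 6, 1.5, 1.5, 3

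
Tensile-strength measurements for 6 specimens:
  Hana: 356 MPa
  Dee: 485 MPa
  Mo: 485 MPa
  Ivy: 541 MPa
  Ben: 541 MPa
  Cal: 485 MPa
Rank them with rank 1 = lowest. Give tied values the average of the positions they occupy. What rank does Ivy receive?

5.5

Sorted (ascending): 356, 485, 485, 485, 541, 541
The 3 values of 485 occupy positions 2–4 → average rank 3.
The 2 values of 541 occupy positions 5–6 → average rank (5+6)/2 = 5.5.
Ivy has value 541 MPa → rank 5.5.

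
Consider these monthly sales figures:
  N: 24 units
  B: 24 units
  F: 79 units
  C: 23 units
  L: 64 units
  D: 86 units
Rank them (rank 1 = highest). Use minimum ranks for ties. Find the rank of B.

4

Sorted (descending): 86, 79, 64, 24, 24, 23
The 2 values of 24 occupy positions 4–5 → each gets rank 4.
B has value 24 units → rank 4.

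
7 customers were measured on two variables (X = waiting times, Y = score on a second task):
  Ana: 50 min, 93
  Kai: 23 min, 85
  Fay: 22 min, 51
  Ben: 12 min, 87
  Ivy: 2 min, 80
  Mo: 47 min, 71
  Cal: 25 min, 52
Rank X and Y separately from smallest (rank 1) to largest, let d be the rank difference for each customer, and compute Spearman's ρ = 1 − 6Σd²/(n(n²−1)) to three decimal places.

Ranks of variable 1: 7, 4, 3, 2, 1, 6, 5
Ranks of variable 2: 7, 5, 1, 6, 4, 3, 2
d = r₁ − r₂: 0, -1, 2, -4, -3, 3, 3
d²: 0, 1, 4, 16, 9, 9, 9; Σd² = 48
ρ = 1 − 6·48/(7·48) = 1 − 288/336 = 0.143

0.143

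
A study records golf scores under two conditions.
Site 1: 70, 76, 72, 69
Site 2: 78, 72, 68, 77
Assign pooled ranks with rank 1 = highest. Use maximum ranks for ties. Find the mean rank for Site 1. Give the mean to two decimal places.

5.25

Sorted (descending): 78, 77, 76, 72, 72, 70, 69, 68
The 2 values of 72 occupy positions 4–5 → each gets rank 5.
Site 1 values → pooled ranks: 70→6, 76→3, 72→5, 69→7
Mean rank = (6 + 3 + 5 + 7) / 4 = 5.25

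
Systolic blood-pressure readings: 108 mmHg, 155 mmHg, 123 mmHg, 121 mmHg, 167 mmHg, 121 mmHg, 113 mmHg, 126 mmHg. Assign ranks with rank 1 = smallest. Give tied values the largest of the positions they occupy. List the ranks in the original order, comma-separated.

1, 7, 5, 4, 8, 4, 2, 6

Sorted (ascending): 108, 113, 121, 121, 123, 126, 155, 167
The 2 values of 121 occupy positions 3–4 → each gets rank 4.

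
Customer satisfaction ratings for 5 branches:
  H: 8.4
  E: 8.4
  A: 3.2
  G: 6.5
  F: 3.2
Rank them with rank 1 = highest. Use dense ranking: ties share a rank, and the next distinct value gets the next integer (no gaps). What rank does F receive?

3

Sorted (descending): 8.4, 8.4, 6.5, 3.2, 3.2
The 2 values of 8.4 share dense rank 1.
The 2 values of 3.2 share dense rank 3.
Remaining distinct values take the next consecutive integers.
F has value 3.2 → rank 3.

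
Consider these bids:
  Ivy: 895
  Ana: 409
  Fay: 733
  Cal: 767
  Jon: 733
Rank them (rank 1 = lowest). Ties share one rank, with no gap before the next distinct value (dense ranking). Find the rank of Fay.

Sorted (ascending): 409, 733, 733, 767, 895
The 2 values of 733 share dense rank 2.
Remaining distinct values take the next consecutive integers.
Fay has value 733 → rank 2.

2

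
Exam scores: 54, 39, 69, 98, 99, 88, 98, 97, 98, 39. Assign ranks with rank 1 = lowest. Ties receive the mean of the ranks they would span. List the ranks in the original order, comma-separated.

3, 1.5, 4, 8, 10, 5, 8, 6, 8, 1.5

Sorted (ascending): 39, 39, 54, 69, 88, 97, 98, 98, 98, 99
The 2 values of 39 occupy positions 1–2 → average rank (1+2)/2 = 1.5.
The 3 values of 98 occupy positions 7–9 → average rank 8.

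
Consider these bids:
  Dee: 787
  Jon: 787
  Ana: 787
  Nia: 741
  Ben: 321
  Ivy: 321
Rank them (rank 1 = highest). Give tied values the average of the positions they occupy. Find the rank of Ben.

Sorted (descending): 787, 787, 787, 741, 321, 321
The 3 values of 787 occupy positions 1–3 → average rank 2.
The 2 values of 321 occupy positions 5–6 → average rank (5+6)/2 = 5.5.
Ben has value 321 → rank 5.5.

5.5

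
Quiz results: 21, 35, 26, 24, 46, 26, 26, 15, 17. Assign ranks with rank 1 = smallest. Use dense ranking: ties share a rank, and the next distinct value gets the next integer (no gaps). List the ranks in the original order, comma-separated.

Sorted (ascending): 15, 17, 21, 24, 26, 26, 26, 35, 46
The 3 values of 26 share dense rank 5.
Remaining distinct values take the next consecutive integers.

3, 6, 5, 4, 7, 5, 5, 1, 2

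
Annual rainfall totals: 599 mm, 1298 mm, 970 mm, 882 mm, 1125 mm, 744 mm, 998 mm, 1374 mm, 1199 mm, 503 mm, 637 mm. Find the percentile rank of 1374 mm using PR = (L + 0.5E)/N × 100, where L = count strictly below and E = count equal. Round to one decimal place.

95.5

N = 11.
Strictly below 1374: 10. Equal to 1374: 1.
PR = (10 + 0.5·1)/11 × 100 = 95.5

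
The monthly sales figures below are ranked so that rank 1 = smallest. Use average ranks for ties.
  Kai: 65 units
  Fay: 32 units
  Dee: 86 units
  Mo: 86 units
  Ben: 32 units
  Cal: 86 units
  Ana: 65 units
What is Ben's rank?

Sorted (ascending): 32, 32, 65, 65, 86, 86, 86
The 2 values of 32 occupy positions 1–2 → average rank (1+2)/2 = 1.5.
The 2 values of 65 occupy positions 3–4 → average rank (3+4)/2 = 3.5.
The 3 values of 86 occupy positions 5–7 → average rank 6.
Ben has value 32 units → rank 1.5.

1.5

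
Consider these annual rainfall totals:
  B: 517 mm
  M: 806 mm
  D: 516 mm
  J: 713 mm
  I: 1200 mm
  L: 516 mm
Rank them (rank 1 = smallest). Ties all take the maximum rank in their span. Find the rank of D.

2

Sorted (ascending): 516, 516, 517, 713, 806, 1200
The 2 values of 516 occupy positions 1–2 → each gets rank 2.
D has value 516 mm → rank 2.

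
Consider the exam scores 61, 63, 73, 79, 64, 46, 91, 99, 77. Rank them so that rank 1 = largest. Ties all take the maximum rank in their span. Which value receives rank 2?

91

Sorted (descending): 99, 91, 79, 77, 73, 64, 63, 61, 46
No ties — each value takes its position as its rank.
Rank 2 → value 91.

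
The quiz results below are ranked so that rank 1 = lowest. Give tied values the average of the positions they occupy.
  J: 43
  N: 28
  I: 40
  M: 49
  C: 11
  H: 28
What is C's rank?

1

Sorted (ascending): 11, 28, 28, 40, 43, 49
The 2 values of 28 occupy positions 2–3 → average rank (2+3)/2 = 2.5.
C has value 11 → rank 1.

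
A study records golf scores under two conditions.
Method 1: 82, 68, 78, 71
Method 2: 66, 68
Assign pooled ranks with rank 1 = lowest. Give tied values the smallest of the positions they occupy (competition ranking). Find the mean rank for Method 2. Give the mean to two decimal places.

Sorted (ascending): 66, 68, 68, 71, 78, 82
The 2 values of 68 occupy positions 2–3 → each gets rank 2.
Method 2 values → pooled ranks: 66→1, 68→2
Mean rank = (1 + 2) / 2 = 1.50

1.50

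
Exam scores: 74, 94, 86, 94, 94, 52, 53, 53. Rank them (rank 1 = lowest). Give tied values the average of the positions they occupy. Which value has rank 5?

Sorted (ascending): 52, 53, 53, 74, 86, 94, 94, 94
The 2 values of 53 occupy positions 2–3 → average rank (2+3)/2 = 2.5.
The 3 values of 94 occupy positions 6–8 → average rank 7.
Rank 5 → value 86.

86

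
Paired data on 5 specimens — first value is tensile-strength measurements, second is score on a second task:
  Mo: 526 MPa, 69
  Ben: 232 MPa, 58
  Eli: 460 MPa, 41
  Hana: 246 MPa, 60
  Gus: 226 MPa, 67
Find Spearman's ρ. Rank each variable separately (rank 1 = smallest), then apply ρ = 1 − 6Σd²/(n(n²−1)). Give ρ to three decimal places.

Ranks of variable 1: 5, 2, 4, 3, 1
Ranks of variable 2: 5, 2, 1, 3, 4
d = r₁ − r₂: 0, 0, 3, 0, -3
d²: 0, 0, 9, 0, 9; Σd² = 18
ρ = 1 − 6·18/(5·24) = 1 − 108/120 = 0.100

0.100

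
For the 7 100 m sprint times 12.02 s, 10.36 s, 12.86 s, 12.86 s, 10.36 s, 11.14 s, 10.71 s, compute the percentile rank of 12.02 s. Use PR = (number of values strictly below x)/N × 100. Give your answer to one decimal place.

N = 7.
Strictly below 12.02: 4. Equal to 12.02: 1.
PR = 4/7 × 100 = 57.1

57.1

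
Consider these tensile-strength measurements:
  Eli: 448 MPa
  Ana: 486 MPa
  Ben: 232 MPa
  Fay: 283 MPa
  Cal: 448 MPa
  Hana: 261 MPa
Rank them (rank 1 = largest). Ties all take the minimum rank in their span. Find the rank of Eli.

2

Sorted (descending): 486, 448, 448, 283, 261, 232
The 2 values of 448 occupy positions 2–3 → each gets rank 2.
Eli has value 448 MPa → rank 2.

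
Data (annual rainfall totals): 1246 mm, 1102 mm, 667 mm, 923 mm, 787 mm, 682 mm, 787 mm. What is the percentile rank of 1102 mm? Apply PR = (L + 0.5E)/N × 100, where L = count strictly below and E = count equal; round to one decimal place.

N = 7.
Strictly below 1102: 5. Equal to 1102: 1.
PR = (5 + 0.5·1)/7 × 100 = 78.6

78.6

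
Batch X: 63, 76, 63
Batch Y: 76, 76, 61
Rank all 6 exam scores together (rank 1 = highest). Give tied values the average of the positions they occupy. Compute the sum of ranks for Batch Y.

Sorted (descending): 76, 76, 76, 63, 63, 61
The 3 values of 76 occupy positions 1–3 → average rank 2.
The 2 values of 63 occupy positions 4–5 → average rank (4+5)/2 = 4.5.
Batch Y values → pooled ranks: 76→2, 76→2, 61→6
Rank sum = 2 + 2 + 6 = 10

10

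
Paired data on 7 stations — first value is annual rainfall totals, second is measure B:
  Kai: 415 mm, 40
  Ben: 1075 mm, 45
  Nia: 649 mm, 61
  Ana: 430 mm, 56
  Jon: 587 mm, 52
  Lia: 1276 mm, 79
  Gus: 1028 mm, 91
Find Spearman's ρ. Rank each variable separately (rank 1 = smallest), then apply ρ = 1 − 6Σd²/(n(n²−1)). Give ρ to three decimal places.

0.536

Ranks of variable 1: 1, 6, 4, 2, 3, 7, 5
Ranks of variable 2: 1, 2, 5, 4, 3, 6, 7
d = r₁ − r₂: 0, 4, -1, -2, 0, 1, -2
d²: 0, 16, 1, 4, 0, 1, 4; Σd² = 26
ρ = 1 − 6·26/(7·48) = 1 − 156/336 = 0.536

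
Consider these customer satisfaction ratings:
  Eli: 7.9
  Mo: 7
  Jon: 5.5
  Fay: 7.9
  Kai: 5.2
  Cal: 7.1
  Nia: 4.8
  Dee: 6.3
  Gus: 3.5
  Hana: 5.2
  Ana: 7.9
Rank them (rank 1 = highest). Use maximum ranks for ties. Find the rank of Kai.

9

Sorted (descending): 7.9, 7.9, 7.9, 7.1, 7, 6.3, 5.5, 5.2, 5.2, 4.8, 3.5
The 3 values of 7.9 occupy positions 1–3 → each gets rank 3.
The 2 values of 5.2 occupy positions 8–9 → each gets rank 9.
Kai has value 5.2 → rank 9.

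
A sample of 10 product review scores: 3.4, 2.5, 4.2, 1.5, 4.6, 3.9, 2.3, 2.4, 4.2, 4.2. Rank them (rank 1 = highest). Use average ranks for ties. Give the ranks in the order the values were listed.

Sorted (descending): 4.6, 4.2, 4.2, 4.2, 3.9, 3.4, 2.5, 2.4, 2.3, 1.5
The 3 values of 4.2 occupy positions 2–4 → average rank 3.

6, 7, 3, 10, 1, 5, 9, 8, 3, 3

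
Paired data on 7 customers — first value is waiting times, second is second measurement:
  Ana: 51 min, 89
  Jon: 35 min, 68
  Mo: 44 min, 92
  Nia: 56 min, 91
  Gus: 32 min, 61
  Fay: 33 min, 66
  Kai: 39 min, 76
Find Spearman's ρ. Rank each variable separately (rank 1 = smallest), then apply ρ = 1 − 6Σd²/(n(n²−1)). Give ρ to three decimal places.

0.893

Ranks of variable 1: 6, 3, 5, 7, 1, 2, 4
Ranks of variable 2: 5, 3, 7, 6, 1, 2, 4
d = r₁ − r₂: 1, 0, -2, 1, 0, 0, 0
d²: 1, 0, 4, 1, 0, 0, 0; Σd² = 6
ρ = 1 − 6·6/(7·48) = 1 − 36/336 = 0.893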